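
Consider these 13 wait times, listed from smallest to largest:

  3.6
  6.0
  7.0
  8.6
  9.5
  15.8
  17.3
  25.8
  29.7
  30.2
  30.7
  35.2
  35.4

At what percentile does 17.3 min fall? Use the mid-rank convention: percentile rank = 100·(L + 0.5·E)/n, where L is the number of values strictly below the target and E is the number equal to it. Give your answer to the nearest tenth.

50.0

Count below 17.3: L = 6; count equal: E = 1; n = 13.
Percentile rank = 100·(6 + 0.5·1)/13 = 100·6.5/13 = 50.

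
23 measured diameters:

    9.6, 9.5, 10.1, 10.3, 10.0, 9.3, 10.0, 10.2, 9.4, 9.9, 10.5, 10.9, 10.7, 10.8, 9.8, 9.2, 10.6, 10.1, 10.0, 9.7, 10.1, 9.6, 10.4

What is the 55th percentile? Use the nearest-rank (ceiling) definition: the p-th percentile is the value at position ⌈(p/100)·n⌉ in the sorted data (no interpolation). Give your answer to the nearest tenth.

Sorted: 9.2, 9.3, 9.4, 9.5, 9.6, 9.6, 9.7, 9.8, 9.9, 10.0, 10.0, 10.0, 10.1, 10.1, 10.1, 10.2, 10.3, 10.4, 10.5, 10.6, 10.7, 10.8, 10.9.
n = 23.
Position = ⌈55/100 · 23⌉ = ⌈12.65⌉ = 13.
The value at rank 13 is 10.1.

10.1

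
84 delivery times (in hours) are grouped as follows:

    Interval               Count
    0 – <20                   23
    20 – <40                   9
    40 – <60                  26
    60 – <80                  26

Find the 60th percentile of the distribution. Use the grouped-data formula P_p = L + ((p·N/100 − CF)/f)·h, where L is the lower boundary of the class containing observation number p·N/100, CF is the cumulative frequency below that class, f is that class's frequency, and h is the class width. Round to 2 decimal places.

N = 84; target position k = 60/100 · 84 = 50.4.
Cumulative frequencies: 23, 32, 58, 84.
Observation 50.4 falls in the class 40 – <60.
L = 40, CF = 32, f = 26, h = 20.
P60 = 40 + ((50.4 − 32)/26)·20 = 40 + 14.1538 = 54.1538.

54.15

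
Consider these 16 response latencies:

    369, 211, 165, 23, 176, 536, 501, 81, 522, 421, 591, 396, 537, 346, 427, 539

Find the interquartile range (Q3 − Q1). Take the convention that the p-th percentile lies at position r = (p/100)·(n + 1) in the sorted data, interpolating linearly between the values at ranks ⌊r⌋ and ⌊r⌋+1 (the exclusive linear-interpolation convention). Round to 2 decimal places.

Sorted: 23, 81, 165, 176, 211, 346, 369, 396, 421, 427, 501, 522, 536, 537, 539, 591.
n = 16.
P25: r = 4.25; ranks 4–5 are 176, 211; interpolating gives 184.75.
P75: r = 12.75; ranks 12–13 are 522, 536; interpolating gives 532.5.
Difference: 532.5 − 184.75 = 347.75.

347.75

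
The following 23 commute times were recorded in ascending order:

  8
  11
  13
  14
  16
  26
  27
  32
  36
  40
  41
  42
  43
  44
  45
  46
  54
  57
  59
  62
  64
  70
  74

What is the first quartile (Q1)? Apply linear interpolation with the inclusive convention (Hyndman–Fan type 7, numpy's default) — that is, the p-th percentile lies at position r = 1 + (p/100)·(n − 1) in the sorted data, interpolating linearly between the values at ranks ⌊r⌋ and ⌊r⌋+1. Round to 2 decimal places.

n = 23.
r = 1 + (25/100)·(23 − 1) = 1 + 5.5 = 6.5.
Rank 6 is 26 and rank 7 is 27.
Interpolate: 26 + 0.5·(27 − 26) = 26 + 0.5·1 = 26.5.

26.50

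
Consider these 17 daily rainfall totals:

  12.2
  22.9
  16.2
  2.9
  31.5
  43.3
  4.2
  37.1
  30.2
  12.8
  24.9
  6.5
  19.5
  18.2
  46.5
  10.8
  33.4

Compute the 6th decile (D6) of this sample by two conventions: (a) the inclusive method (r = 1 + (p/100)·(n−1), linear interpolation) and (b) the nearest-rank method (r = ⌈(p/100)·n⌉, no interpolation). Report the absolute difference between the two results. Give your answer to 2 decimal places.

0.80

Sorted: 2.9, 4.2, 6.5, 10.8, 12.2, 12.8, 16.2, 18.2, 19.5, 22.9, 24.9, 30.2, 31.5, 33.4, 37.1, 43.3, 46.5.
n = 17.
(a) r = 10.6; between ranks 10 (22.9) and 11 (24.9): 24.1.
(b) the nearest-rank method: rank 11 → 24.9.
|24.1 − 24.9| = 0.8.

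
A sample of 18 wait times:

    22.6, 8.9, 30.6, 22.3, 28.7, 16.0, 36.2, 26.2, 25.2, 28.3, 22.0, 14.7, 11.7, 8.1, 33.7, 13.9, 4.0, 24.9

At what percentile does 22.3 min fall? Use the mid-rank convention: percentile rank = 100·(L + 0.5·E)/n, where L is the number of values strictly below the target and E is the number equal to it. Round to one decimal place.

Sorted: 4.0, 8.1, 8.9, 11.7, 13.9, 14.7, 16.0, 22.0, 22.3, 22.6, 24.9, 25.2, 26.2, 28.3, 28.7, 30.6, 33.7, 36.2.
Count below 22.3: L = 8; count equal: E = 1; n = 18.
Percentile rank = 100·(8 + 0.5·1)/18 = 100·8.5/18 = 47.22.

47.2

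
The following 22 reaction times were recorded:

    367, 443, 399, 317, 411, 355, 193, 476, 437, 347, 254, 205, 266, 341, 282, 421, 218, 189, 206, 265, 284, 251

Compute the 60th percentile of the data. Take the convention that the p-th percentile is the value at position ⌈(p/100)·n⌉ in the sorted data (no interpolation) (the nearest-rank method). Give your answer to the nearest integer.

Sorted: 189, 193, 205, 206, 218, 251, 254, 265, 266, 282, 284, 317, 341, 347, 355, 367, 399, 411, 421, 437, 443, 476.
n = 22.
Position = ⌈60/100 · 22⌉ = ⌈13.2⌉ = 14.
The value at rank 14 is 347.

347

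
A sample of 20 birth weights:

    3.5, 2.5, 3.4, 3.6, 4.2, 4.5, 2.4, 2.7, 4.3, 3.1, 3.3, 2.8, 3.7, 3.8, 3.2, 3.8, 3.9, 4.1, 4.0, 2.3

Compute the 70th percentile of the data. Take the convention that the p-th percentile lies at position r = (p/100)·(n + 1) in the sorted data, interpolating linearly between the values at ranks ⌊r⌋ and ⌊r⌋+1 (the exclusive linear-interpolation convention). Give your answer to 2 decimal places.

3.87

Sorted: 2.3, 2.4, 2.5, 2.7, 2.8, 3.1, 3.2, 3.3, 3.4, 3.5, 3.6, 3.7, 3.8, 3.8, 3.9, 4.0, 4.1, 4.2, 4.3, 4.5.
n = 20.
r = (70/100)·(20 + 1) = 14.7.
Rank 14 is 3.8 and rank 15 is 3.9.
Interpolate: 3.8 + 0.7·(3.9 − 3.8) = 3.8 + 0.7·0.1 = 3.87.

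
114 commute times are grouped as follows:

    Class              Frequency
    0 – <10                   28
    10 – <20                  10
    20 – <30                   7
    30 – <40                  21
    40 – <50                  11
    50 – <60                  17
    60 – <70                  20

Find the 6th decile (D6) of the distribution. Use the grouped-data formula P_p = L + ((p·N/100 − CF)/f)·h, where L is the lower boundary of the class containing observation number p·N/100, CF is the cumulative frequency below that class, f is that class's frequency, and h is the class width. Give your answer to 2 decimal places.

42.18

N = 114; target position k = 60/100 · 114 = 68.4.
Cumulative frequencies: 28, 38, 45, 66, 77, 94, 114.
Observation 68.4 falls in the class 40 – <50.
L = 40, CF = 66, f = 11, h = 10.
P60 = 40 + ((68.4 − 66)/11)·10 = 40 + 2.18182 = 42.1818.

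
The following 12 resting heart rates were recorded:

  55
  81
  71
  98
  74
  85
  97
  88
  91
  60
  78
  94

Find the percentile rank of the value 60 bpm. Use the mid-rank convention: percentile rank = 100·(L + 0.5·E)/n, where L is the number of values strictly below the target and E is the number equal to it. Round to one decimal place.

Sorted: 55, 60, 71, 74, 78, 81, 85, 88, 91, 94, 97, 98.
Count below 60: L = 1; count equal: E = 1; n = 12.
Percentile rank = 100·(1 + 0.5·1)/12 = 100·1.5/12 = 12.5.

12.5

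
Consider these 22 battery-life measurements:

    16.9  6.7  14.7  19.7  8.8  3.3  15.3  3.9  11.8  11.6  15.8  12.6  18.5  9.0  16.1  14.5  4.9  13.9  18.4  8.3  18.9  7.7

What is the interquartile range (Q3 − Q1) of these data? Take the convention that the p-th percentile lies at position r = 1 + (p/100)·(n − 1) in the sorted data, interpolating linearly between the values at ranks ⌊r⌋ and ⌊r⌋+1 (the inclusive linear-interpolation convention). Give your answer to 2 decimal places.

Sorted: 3.3, 3.9, 4.9, 6.7, 7.7, 8.3, 8.8, 9.0, 11.6, 11.8, 12.6, 13.9, 14.5, 14.7, 15.3, 15.8, 16.1, 16.9, 18.4, 18.5, 18.9, 19.7.
n = 22.
P25: r = 6.25; ranks 6–7 are 8.3, 8.8; interpolating gives 8.425.
P75: r = 16.75; ranks 16–17 are 15.8, 16.1; interpolating gives 16.025.
Difference: 16.025 − 8.425 = 7.6.

7.60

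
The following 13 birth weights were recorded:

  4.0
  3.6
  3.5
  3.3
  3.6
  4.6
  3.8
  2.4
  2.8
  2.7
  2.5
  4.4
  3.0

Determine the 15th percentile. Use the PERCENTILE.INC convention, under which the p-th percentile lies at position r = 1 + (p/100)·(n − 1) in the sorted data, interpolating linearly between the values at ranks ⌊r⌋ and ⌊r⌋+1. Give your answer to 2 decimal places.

2.66

Sorted: 2.4, 2.5, 2.7, 2.8, 3.0, 3.3, 3.5, 3.6, 3.6, 3.8, 4.0, 4.4, 4.6.
n = 13.
r = 1 + (15/100)·(13 − 1) = 1 + 1.8 = 2.8.
Rank 2 is 2.5 and rank 3 is 2.7.
Interpolate: 2.5 + 0.8·(2.7 − 2.5) = 2.5 + 0.8·0.2 = 2.66.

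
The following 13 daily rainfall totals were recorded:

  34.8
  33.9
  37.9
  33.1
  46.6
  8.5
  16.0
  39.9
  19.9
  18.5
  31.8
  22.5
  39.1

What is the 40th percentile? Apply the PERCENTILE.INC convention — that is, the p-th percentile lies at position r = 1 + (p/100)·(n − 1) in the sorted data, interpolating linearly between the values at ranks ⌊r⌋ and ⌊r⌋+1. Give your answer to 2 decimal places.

Sorted: 8.5, 16.0, 18.5, 19.9, 22.5, 31.8, 33.1, 33.9, 34.8, 37.9, 39.1, 39.9, 46.6.
n = 13.
r = 1 + (40/100)·(13 − 1) = 1 + 4.8 = 5.8.
Rank 5 is 22.5 and rank 6 is 31.8.
Interpolate: 22.5 + 0.8·(31.8 − 22.5) = 22.5 + 0.8·9.3 = 29.94.

29.94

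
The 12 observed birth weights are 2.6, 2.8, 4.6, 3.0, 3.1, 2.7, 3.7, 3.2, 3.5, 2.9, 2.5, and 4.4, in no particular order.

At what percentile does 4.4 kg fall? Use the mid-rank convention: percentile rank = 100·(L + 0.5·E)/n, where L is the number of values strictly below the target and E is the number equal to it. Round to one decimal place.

87.5

Sorted: 2.5, 2.6, 2.7, 2.8, 2.9, 3.0, 3.1, 3.2, 3.5, 3.7, 4.4, 4.6.
Count below 4.4: L = 10; count equal: E = 1; n = 12.
Percentile rank = 100·(10 + 0.5·1)/12 = 100·10.5/12 = 87.5.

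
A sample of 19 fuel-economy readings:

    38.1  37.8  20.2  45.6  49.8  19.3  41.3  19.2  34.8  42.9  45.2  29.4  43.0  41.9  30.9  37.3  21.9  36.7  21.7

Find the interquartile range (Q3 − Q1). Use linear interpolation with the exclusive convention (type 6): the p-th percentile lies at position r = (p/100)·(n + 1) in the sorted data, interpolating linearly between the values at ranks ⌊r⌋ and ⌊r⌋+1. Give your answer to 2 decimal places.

21.00

Sorted: 19.2, 19.3, 20.2, 21.7, 21.9, 29.4, 30.9, 34.8, 36.7, 37.3, 37.8, 38.1, 41.3, 41.9, 42.9, 43.0, 45.2, 45.6, 49.8.
n = 19.
P25: r = 5 (integer) → 21.9.
P75: r = 15 (integer) → 42.9.
Difference: 42.9 − 21.9 = 21.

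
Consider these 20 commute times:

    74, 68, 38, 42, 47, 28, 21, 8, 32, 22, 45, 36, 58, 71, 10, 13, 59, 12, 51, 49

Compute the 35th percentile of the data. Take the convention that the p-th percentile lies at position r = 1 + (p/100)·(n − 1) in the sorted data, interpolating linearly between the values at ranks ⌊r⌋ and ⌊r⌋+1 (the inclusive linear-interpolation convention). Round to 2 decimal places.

30.60

Sorted: 8, 10, 12, 13, 21, 22, 28, 32, 36, 38, 42, 45, 47, 49, 51, 58, 59, 68, 71, 74.
n = 20.
r = 1 + (35/100)·(20 − 1) = 1 + 6.65 = 7.65.
Rank 7 is 28 and rank 8 is 32.
Interpolate: 28 + 0.65·(32 − 28) = 28 + 0.65·4 = 30.6.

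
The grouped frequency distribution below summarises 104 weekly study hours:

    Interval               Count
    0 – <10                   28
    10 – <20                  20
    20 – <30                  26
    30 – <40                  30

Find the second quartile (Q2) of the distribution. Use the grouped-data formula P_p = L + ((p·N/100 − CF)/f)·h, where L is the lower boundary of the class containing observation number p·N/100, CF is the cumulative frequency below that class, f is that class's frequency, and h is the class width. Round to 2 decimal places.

N = 104; target position k = 50/100 · 104 = 52.
Cumulative frequencies: 28, 48, 74, 104.
Observation 52 falls in the class 20 – <30.
L = 20, CF = 48, f = 26, h = 10.
P50 = 20 + ((52 − 48)/26)·10 = 20 + 1.53846 = 21.5385.

21.54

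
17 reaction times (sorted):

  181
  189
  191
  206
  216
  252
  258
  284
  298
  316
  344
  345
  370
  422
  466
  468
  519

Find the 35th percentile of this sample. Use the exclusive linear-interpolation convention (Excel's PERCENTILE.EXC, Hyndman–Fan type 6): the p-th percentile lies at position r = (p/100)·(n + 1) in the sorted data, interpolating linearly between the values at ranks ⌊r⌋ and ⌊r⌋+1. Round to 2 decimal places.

n = 17.
r = (35/100)·(17 + 1) = 6.3.
Rank 6 is 252 and rank 7 is 258.
Interpolate: 252 + 0.3·(258 − 252) = 252 + 0.3·6 = 253.8.

253.80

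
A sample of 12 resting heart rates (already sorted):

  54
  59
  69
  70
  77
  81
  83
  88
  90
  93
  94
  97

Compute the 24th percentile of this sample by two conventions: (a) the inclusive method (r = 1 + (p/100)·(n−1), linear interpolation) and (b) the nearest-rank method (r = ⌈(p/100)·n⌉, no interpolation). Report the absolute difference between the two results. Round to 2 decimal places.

n = 12.
(a) r = 3.64; between ranks 3 (69) and 4 (70): 69.64.
(b) the nearest-rank method: rank 3 → 69.
|69.64 − 69| = 0.64.

0.64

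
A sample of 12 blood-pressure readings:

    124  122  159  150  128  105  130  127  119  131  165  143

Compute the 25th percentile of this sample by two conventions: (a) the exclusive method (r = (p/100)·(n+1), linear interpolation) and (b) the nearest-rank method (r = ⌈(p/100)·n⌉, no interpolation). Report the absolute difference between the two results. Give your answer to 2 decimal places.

0.50

Sorted: 105, 119, 122, 124, 127, 128, 130, 131, 143, 150, 159, 165.
n = 12.
(a) r = 3.25; between ranks 3 (122) and 4 (124): 122.5.
(b) the nearest-rank method: rank 3 → 122.
|122.5 − 122| = 0.5.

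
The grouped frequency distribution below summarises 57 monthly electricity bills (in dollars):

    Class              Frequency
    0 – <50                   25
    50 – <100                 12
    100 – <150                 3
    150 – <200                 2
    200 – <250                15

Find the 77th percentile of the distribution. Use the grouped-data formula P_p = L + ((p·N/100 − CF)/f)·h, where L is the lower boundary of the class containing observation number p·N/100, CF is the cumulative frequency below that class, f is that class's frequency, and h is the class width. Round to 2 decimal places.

N = 57; target position k = 77/100 · 57 = 43.89.
Cumulative frequencies: 25, 37, 40, 42, 57.
Observation 43.89 falls in the class 200 – <250.
L = 200, CF = 42, f = 15, h = 50.
P77 = 200 + ((43.89 − 42)/15)·50 = 200 + 6.3 = 206.3.

206.30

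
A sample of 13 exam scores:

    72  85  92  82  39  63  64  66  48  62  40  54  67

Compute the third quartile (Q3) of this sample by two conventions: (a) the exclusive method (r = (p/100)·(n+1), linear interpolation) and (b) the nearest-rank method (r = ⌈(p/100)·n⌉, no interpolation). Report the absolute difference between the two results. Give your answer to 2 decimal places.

Sorted: 39, 40, 48, 54, 62, 63, 64, 66, 67, 72, 82, 85, 92.
n = 13.
(a) r = 10.5; between ranks 10 (72) and 11 (82): 77.
(b) the nearest-rank method: rank 10 → 72.
|77 − 72| = 5.

5.00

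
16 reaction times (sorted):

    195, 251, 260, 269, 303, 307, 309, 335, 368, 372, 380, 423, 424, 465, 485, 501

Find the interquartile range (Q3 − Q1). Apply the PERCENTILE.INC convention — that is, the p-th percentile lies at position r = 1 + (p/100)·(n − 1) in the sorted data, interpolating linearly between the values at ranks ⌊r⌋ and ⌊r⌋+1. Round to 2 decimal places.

128.75

n = 16.
P25: r = 4.75; ranks 4–5 are 269, 303; interpolating gives 294.5.
P75: r = 12.25; ranks 12–13 are 423, 424; interpolating gives 423.25.
Difference: 423.25 − 294.5 = 128.75.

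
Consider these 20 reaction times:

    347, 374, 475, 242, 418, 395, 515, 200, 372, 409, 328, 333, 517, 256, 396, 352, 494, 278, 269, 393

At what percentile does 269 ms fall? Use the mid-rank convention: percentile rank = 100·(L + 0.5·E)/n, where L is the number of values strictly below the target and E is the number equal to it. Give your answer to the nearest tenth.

17.5

Sorted: 200, 242, 256, 269, 278, 328, 333, 347, 352, 372, 374, 393, 395, 396, 409, 418, 475, 494, 515, 517.
Count below 269: L = 3; count equal: E = 1; n = 20.
Percentile rank = 100·(3 + 0.5·1)/20 = 100·3.5/20 = 17.5.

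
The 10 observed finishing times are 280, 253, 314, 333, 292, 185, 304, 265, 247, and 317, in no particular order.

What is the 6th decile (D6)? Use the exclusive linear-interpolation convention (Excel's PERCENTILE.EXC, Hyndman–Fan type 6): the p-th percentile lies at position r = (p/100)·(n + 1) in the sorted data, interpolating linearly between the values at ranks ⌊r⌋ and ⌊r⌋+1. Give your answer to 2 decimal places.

299.20

Sorted: 185, 247, 253, 265, 280, 292, 304, 314, 317, 333.
n = 10.
r = (60/100)·(10 + 1) = 6.6.
Rank 6 is 292 and rank 7 is 304.
Interpolate: 292 + 0.6·(304 − 292) = 292 + 0.6·12 = 299.2.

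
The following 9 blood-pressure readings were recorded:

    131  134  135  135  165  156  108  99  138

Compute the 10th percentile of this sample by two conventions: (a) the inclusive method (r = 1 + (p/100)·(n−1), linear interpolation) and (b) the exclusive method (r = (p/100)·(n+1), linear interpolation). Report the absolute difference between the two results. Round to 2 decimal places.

Sorted: 99, 108, 131, 134, 135, 135, 138, 156, 165.
n = 9.
(a) r = 1.8; between ranks 1 (99) and 2 (108): 106.2.
(b) r = 1 → value at rank 1 = 99.
|106.2 − 99| = 7.2.

7.20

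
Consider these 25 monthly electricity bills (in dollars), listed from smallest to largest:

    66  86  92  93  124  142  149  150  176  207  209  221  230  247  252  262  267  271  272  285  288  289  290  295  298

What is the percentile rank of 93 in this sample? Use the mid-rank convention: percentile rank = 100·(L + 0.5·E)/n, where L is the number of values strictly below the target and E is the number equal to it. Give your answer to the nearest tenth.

14.0

Count below 93: L = 3; count equal: E = 1; n = 25.
Percentile rank = 100·(3 + 0.5·1)/25 = 100·3.5/25 = 14.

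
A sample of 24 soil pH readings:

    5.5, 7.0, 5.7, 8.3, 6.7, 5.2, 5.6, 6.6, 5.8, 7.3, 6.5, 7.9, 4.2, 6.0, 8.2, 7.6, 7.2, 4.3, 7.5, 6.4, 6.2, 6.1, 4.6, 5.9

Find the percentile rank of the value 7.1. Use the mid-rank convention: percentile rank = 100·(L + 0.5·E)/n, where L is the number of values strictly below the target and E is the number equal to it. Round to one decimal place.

70.8

Sorted: 4.2, 4.3, 4.6, 5.2, 5.5, 5.6, 5.7, 5.8, 5.9, 6.0, 6.1, 6.2, 6.4, 6.5, 6.6, 6.7, 7.0, 7.2, 7.3, 7.5, 7.6, 7.9, 8.2, 8.3.
Count below 7.1: L = 17; count equal: E = 0; n = 24.
Percentile rank = 100·(17 + 0.5·0)/24 = 100·17/24 = 70.83.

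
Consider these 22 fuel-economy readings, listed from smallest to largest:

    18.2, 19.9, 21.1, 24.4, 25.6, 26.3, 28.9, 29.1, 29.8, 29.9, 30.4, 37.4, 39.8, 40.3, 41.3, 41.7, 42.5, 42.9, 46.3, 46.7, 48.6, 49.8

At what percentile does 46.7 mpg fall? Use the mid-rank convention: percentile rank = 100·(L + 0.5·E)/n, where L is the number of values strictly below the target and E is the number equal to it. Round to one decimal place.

Count below 46.7: L = 19; count equal: E = 1; n = 22.
Percentile rank = 100·(19 + 0.5·1)/22 = 100·19.5/22 = 88.64.

88.6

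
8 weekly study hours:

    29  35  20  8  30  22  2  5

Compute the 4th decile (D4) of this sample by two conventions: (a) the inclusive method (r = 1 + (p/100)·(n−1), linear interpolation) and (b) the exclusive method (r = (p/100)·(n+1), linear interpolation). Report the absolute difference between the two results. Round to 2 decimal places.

2.40

Sorted: 2, 5, 8, 20, 22, 29, 30, 35.
n = 8.
(a) r = 3.8; between ranks 3 (8) and 4 (20): 17.6.
(b) r = 3.6; between ranks 3 (8) and 4 (20): 15.2.
|17.6 − 15.2| = 2.4.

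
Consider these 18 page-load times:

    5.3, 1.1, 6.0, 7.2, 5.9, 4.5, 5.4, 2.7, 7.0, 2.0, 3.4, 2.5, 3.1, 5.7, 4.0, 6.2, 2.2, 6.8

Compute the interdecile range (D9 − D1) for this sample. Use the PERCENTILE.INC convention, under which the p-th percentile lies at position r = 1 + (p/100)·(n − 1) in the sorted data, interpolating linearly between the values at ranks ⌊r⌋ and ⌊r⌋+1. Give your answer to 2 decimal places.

Sorted: 1.1, 2.0, 2.2, 2.5, 2.7, 3.1, 3.4, 4.0, 4.5, 5.3, 5.4, 5.7, 5.9, 6.0, 6.2, 6.8, 7.0, 7.2.
n = 18.
P10: r = 2.7; ranks 2–3 are 2.0, 2.2; interpolating gives 2.14.
P90: r = 16.3; ranks 16–17 are 6.8, 7.0; interpolating gives 6.86.
Difference: 6.86 − 2.14 = 4.72.

4.72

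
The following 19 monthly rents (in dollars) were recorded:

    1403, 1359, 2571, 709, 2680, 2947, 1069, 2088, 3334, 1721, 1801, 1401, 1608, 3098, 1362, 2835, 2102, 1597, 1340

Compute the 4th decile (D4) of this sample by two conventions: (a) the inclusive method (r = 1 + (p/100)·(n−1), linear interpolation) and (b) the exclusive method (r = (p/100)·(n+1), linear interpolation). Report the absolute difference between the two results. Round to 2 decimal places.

Sorted: 709, 1069, 1340, 1359, 1362, 1401, 1403, 1597, 1608, 1721, 1801, 2088, 2102, 2571, 2680, 2835, 2947, 3098, 3334.
n = 19.
(a) r = 8.2; between ranks 8 (1597) and 9 (1608): 1599.2.
(b) r = 8 → value at rank 8 = 1597.
|1599.2 − 1597| = 2.2.

2.20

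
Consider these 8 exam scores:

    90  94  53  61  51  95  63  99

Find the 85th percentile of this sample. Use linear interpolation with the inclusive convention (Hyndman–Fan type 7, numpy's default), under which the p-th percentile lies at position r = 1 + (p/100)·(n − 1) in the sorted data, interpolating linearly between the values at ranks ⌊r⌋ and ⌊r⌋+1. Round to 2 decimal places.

Sorted: 51, 53, 61, 63, 90, 94, 95, 99.
n = 8.
r = 1 + (85/100)·(8 − 1) = 1 + 5.95 = 6.95.
Rank 6 is 94 and rank 7 is 95.
Interpolate: 94 + 0.95·(95 − 94) = 94 + 0.95·1 = 94.95.

94.95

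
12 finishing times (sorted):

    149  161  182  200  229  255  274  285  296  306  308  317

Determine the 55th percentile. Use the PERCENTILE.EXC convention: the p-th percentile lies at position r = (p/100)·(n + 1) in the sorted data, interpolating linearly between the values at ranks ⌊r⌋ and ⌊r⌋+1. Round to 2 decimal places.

n = 12.
r = (55/100)·(12 + 1) = 7.15.
Rank 7 is 274 and rank 8 is 285.
Interpolate: 274 + 0.15·(285 − 274) = 274 + 0.15·11 = 275.65.

275.65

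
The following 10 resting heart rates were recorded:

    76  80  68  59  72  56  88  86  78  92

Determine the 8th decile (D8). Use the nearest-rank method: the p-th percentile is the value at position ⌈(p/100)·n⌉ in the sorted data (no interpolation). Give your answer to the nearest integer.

86

Sorted: 56, 59, 68, 72, 76, 78, 80, 86, 88, 92.
n = 10.
Position = ⌈80/100 · 10⌉ = ⌈8⌉ = 8.
The value at rank 8 is 86.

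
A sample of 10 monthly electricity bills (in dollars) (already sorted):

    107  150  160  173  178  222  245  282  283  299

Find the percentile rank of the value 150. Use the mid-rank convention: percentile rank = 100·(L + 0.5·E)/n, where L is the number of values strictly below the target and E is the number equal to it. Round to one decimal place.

15.0

Count below 150: L = 1; count equal: E = 1; n = 10.
Percentile rank = 100·(1 + 0.5·1)/10 = 100·1.5/10 = 15.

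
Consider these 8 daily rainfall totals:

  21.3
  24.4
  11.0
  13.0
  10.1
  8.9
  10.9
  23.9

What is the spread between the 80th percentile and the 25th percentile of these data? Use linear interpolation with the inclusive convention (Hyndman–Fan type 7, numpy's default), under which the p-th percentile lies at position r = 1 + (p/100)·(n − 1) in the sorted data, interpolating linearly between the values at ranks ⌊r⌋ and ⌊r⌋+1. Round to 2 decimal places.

Sorted: 8.9, 10.1, 10.9, 11.0, 13.0, 21.3, 23.9, 24.4.
n = 8.
P25: r = 2.75; ranks 2–3 are 10.1, 10.9; interpolating gives 10.7.
P80: r = 6.6; ranks 6–7 are 21.3, 23.9; interpolating gives 22.86.
Difference: 22.86 − 10.7 = 12.16.

12.16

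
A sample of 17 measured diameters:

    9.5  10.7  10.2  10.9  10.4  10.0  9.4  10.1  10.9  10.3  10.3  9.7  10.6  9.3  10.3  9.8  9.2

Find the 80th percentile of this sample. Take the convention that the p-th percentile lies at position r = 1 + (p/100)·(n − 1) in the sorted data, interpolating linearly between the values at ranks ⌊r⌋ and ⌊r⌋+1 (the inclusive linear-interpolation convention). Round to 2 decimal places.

10.56

Sorted: 9.2, 9.3, 9.4, 9.5, 9.7, 9.8, 10.0, 10.1, 10.2, 10.3, 10.3, 10.3, 10.4, 10.6, 10.7, 10.9, 10.9.
n = 17.
r = 1 + (80/100)·(17 − 1) = 1 + 12.8 = 13.8.
Rank 13 is 10.4 and rank 14 is 10.6.
Interpolate: 10.4 + 0.8·(10.6 − 10.4) = 10.4 + 0.8·0.2 = 10.56.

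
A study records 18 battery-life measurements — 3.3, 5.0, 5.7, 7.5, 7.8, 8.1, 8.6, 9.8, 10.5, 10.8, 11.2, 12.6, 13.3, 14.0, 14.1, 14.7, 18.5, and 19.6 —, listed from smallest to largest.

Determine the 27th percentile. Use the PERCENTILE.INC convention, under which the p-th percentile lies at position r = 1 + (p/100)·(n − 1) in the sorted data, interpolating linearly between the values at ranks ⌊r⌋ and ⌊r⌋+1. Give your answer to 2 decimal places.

n = 18.
r = 1 + (27/100)·(18 − 1) = 1 + 4.59 = 5.59.
Rank 5 is 7.8 and rank 6 is 8.1.
Interpolate: 7.8 + 0.59·(8.1 − 7.8) = 7.8 + 0.59·0.3 = 7.977.

7.98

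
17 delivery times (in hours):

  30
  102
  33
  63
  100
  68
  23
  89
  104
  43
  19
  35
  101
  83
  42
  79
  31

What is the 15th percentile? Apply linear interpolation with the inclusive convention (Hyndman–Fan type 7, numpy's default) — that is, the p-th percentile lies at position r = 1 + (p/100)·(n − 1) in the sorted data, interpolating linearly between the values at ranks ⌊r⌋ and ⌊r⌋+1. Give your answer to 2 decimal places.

Sorted: 19, 23, 30, 31, 33, 35, 42, 43, 63, 68, 79, 83, 89, 100, 101, 102, 104.
n = 17.
r = 1 + (15/100)·(17 − 1) = 1 + 2.4 = 3.4.
Rank 3 is 30 and rank 4 is 31.
Interpolate: 30 + 0.4·(31 − 30) = 30 + 0.4·1 = 30.4.

30.40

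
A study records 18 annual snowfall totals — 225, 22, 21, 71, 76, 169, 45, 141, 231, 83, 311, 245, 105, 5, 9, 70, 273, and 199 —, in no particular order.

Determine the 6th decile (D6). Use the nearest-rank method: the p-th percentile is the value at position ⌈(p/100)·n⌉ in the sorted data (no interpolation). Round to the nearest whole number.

141

Sorted: 5, 9, 21, 22, 45, 70, 71, 76, 83, 105, 141, 169, 199, 225, 231, 245, 273, 311.
n = 18.
Position = ⌈60/100 · 18⌉ = ⌈10.8⌉ = 11.
The value at rank 11 is 141.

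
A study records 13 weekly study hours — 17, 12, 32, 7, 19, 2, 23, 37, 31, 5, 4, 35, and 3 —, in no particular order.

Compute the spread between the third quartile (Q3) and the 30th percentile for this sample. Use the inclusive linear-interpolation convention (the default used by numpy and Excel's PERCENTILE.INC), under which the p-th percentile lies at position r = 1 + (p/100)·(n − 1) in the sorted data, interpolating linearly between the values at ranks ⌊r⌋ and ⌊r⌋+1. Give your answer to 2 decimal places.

Sorted: 2, 3, 4, 5, 7, 12, 17, 19, 23, 31, 32, 35, 37.
n = 13.
P30: r = 4.6; ranks 4–5 are 5, 7; interpolating gives 6.2.
P75: r = 10 (integer) → 31.
Difference: 31 − 6.2 = 24.8.

24.80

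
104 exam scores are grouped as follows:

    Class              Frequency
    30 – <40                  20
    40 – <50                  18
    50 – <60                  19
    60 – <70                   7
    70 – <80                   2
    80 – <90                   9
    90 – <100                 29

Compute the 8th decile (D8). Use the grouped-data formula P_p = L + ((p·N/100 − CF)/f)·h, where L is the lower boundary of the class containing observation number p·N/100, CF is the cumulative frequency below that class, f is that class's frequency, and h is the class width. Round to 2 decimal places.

N = 104; target position k = 80/100 · 104 = 83.2.
Cumulative frequencies: 20, 38, 57, 64, 66, 75, 104.
Observation 83.2 falls in the class 90 – <100.
L = 90, CF = 75, f = 29, h = 10.
P80 = 90 + ((83.2 − 75)/29)·10 = 90 + 2.82759 = 92.8276.

92.83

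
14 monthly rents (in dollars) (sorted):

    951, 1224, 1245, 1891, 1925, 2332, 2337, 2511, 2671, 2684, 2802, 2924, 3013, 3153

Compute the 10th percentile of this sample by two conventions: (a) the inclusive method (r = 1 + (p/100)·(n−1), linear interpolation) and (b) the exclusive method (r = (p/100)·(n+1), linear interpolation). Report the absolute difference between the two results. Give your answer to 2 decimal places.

142.80

n = 14.
(a) r = 2.3; between ranks 2 (1224) and 3 (1245): 1230.3.
(b) r = 1.5; between ranks 1 (951) and 2 (1224): 1087.5.
|1230.3 − 1087.5| = 142.8.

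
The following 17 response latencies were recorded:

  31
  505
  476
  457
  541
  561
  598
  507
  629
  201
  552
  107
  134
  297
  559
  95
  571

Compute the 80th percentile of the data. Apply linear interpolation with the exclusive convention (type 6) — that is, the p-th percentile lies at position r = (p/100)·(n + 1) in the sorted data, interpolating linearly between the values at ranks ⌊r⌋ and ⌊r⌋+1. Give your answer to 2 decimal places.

565.00

Sorted: 31, 95, 107, 134, 201, 297, 457, 476, 505, 507, 541, 552, 559, 561, 571, 598, 629.
n = 17.
r = (80/100)·(17 + 1) = 14.4.
Rank 14 is 561 and rank 15 is 571.
Interpolate: 561 + 0.4·(571 − 561) = 561 + 0.4·10 = 565.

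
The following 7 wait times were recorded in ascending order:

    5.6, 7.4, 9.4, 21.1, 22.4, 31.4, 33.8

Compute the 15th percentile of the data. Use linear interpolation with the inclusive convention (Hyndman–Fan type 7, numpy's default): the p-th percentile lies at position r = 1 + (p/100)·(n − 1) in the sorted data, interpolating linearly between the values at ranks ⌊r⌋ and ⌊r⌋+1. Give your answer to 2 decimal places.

7.22

n = 7.
r = 1 + (15/100)·(7 − 1) = 1 + 0.9 = 1.9.
Rank 1 is 5.6 and rank 2 is 7.4.
Interpolate: 5.6 + 0.9·(7.4 − 5.6) = 5.6 + 0.9·1.8 = 7.22.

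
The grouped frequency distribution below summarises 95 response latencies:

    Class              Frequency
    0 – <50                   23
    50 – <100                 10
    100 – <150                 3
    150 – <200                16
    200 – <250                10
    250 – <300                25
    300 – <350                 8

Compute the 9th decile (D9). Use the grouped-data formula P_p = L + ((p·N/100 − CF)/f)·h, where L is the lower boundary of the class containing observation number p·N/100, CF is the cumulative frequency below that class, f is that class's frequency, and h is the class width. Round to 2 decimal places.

N = 95; target position k = 90/100 · 95 = 85.5.
Cumulative frequencies: 23, 33, 36, 52, 62, 87, 95.
Observation 85.5 falls in the class 250 – <300.
L = 250, CF = 62, f = 25, h = 50.
P90 = 250 + ((85.5 − 62)/25)·50 = 250 + 47 = 297.

297.00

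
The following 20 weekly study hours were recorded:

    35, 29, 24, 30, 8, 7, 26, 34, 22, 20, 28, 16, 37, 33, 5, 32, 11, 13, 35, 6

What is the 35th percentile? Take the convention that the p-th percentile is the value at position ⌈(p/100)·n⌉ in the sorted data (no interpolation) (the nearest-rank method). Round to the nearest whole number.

Sorted: 5, 6, 7, 8, 11, 13, 16, 20, 22, 24, 26, 28, 29, 30, 32, 33, 34, 35, 35, 37.
n = 20.
Position = ⌈35/100 · 20⌉ = ⌈7⌉ = 7.
The value at rank 7 is 16.

16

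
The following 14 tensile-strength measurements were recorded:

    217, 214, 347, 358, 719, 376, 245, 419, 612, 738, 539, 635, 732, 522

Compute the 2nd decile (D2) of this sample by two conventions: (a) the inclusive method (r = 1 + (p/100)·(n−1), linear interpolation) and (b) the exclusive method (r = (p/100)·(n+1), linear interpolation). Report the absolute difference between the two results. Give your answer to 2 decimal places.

61.20

Sorted: 214, 217, 245, 347, 358, 376, 419, 522, 539, 612, 635, 719, 732, 738.
n = 14.
(a) r = 3.6; between ranks 3 (245) and 4 (347): 306.2.
(b) r = 3 → value at rank 3 = 245.
|306.2 − 245| = 61.2.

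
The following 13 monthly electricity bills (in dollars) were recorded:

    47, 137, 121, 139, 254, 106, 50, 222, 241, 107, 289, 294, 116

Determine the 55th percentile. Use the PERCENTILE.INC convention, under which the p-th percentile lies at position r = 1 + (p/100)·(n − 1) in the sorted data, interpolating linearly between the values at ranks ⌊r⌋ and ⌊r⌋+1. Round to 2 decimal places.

Sorted: 47, 50, 106, 107, 116, 121, 137, 139, 222, 241, 254, 289, 294.
n = 13.
r = 1 + (55/100)·(13 − 1) = 1 + 6.6 = 7.6.
Rank 7 is 137 and rank 8 is 139.
Interpolate: 137 + 0.6·(139 − 137) = 137 + 0.6·2 = 138.2.

138.20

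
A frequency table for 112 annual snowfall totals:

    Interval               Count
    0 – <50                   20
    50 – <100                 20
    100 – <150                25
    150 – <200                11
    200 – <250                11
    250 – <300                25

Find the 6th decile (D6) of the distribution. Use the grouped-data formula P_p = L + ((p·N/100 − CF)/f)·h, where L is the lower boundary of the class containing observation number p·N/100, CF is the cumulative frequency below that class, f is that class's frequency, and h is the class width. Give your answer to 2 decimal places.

160.00

N = 112; target position k = 60/100 · 112 = 67.2.
Cumulative frequencies: 20, 40, 65, 76, 87, 112.
Observation 67.2 falls in the class 150 – <200.
L = 150, CF = 65, f = 11, h = 50.
P60 = 150 + ((67.2 − 65)/11)·50 = 150 + 10 = 160.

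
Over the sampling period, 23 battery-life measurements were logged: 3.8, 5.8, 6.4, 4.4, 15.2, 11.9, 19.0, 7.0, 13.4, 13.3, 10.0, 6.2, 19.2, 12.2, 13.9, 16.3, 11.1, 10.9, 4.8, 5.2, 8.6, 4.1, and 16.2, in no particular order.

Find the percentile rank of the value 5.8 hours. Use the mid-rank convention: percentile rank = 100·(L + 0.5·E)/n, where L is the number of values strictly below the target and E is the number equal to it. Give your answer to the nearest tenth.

Sorted: 3.8, 4.1, 4.4, 4.8, 5.2, 5.8, 6.2, 6.4, 7.0, 8.6, 10.0, 10.9, 11.1, 11.9, 12.2, 13.3, 13.4, 13.9, 15.2, 16.2, 16.3, 19.0, 19.2.
Count below 5.8: L = 5; count equal: E = 1; n = 23.
Percentile rank = 100·(5 + 0.5·1)/23 = 100·5.5/23 = 23.91.

23.9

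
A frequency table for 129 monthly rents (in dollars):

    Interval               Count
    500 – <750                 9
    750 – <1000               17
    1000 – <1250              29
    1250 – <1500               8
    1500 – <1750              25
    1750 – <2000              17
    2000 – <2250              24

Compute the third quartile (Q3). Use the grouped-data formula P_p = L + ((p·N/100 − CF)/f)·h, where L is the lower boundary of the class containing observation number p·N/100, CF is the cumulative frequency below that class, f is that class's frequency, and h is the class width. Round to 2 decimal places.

1878.68

N = 129; target position k = 75/100 · 129 = 96.75.
Cumulative frequencies: 9, 26, 55, 63, 88, 105, 129.
Observation 96.75 falls in the class 1750 – <2000.
L = 1750, CF = 88, f = 17, h = 250.
P75 = 1750 + ((96.75 − 88)/17)·250 = 1750 + 128.676 = 1878.68.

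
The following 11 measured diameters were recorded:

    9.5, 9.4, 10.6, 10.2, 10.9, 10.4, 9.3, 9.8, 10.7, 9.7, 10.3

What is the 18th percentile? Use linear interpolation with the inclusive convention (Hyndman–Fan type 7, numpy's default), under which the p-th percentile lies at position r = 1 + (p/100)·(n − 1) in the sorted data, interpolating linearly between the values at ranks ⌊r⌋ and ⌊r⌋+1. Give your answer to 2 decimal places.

Sorted: 9.3, 9.4, 9.5, 9.7, 9.8, 10.2, 10.3, 10.4, 10.6, 10.7, 10.9.
n = 11.
r = 1 + (18/100)·(11 − 1) = 1 + 1.8 = 2.8.
Rank 2 is 9.4 and rank 3 is 9.5.
Interpolate: 9.4 + 0.8·(9.5 − 9.4) = 9.4 + 0.8·0.1 = 9.48.

9.48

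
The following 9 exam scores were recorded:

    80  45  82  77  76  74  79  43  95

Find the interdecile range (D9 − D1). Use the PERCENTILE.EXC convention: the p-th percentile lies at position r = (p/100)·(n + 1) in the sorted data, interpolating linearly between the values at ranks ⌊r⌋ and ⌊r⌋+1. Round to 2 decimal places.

52.00

Sorted: 43, 45, 74, 76, 77, 79, 80, 82, 95.
n = 9.
P10: r = 1 (integer) → 43.
P90: r = 9 (integer) → 95.
Difference: 95 − 43 = 52.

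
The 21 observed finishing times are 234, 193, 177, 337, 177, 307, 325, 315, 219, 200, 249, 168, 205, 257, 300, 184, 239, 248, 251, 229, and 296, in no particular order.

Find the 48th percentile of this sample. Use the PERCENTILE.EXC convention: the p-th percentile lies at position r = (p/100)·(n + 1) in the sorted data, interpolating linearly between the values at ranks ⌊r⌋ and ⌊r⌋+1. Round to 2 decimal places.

236.80

Sorted: 168, 177, 177, 184, 193, 200, 205, 219, 229, 234, 239, 248, 249, 251, 257, 296, 300, 307, 315, 325, 337.
n = 21.
r = (48/100)·(21 + 1) = 10.56.
Rank 10 is 234 and rank 11 is 239.
Interpolate: 234 + 0.56·(239 − 234) = 234 + 0.56·5 = 236.8.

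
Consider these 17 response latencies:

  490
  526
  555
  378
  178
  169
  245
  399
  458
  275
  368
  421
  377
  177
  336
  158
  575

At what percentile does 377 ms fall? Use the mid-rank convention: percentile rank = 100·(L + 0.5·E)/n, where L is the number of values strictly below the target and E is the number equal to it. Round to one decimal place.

50.0

Sorted: 158, 169, 177, 178, 245, 275, 336, 368, 377, 378, 399, 421, 458, 490, 526, 555, 575.
Count below 377: L = 8; count equal: E = 1; n = 17.
Percentile rank = 100·(8 + 0.5·1)/17 = 100·8.5/17 = 50.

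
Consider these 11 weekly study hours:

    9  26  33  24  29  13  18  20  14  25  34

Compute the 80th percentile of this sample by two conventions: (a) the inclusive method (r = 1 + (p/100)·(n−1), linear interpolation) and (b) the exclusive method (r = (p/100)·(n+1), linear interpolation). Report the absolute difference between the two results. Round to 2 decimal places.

2.40

Sorted: 9, 13, 14, 18, 20, 24, 25, 26, 29, 33, 34.
n = 11.
(a) r = 9 → value at rank 9 = 29.
(b) r = 9.6; between ranks 9 (29) and 10 (33): 31.4.
|29 − 31.4| = 2.4.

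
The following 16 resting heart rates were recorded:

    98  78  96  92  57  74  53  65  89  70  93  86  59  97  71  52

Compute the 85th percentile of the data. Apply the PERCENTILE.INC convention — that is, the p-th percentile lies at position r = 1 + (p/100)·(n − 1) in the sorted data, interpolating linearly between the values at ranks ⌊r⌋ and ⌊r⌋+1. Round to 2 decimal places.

Sorted: 52, 53, 57, 59, 65, 70, 71, 74, 78, 86, 89, 92, 93, 96, 97, 98.
n = 16.
r = 1 + (85/100)·(16 − 1) = 1 + 12.75 = 13.75.
Rank 13 is 93 and rank 14 is 96.
Interpolate: 93 + 0.75·(96 − 93) = 93 + 0.75·3 = 95.25.

95.25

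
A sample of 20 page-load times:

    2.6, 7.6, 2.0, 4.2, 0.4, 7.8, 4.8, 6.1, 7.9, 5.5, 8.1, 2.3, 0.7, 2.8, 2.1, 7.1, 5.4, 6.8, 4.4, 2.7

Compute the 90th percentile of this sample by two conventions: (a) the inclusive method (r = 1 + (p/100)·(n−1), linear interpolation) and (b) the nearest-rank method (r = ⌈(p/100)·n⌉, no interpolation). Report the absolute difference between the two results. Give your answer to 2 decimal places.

Sorted: 0.4, 0.7, 2.0, 2.1, 2.3, 2.6, 2.7, 2.8, 4.2, 4.4, 4.8, 5.4, 5.5, 6.1, 6.8, 7.1, 7.6, 7.8, 7.9, 8.1.
n = 20.
(a) r = 18.1; between ranks 18 (7.8) and 19 (7.9): 7.81.
(b) the nearest-rank method: rank 18 → 7.8.
|7.81 − 7.8| = 0.01.

0.01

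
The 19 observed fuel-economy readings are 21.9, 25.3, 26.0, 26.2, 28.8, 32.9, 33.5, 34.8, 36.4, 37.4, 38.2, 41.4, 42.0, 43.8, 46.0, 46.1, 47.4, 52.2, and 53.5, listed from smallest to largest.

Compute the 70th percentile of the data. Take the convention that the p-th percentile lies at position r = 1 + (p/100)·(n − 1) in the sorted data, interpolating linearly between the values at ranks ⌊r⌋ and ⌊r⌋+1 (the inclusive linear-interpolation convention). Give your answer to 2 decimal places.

n = 19.
r = 1 + (70/100)·(19 − 1) = 1 + 12.6 = 13.6.
Rank 13 is 42.0 and rank 14 is 43.8.
Interpolate: 42.0 + 0.6·(43.8 − 42.0) = 42.0 + 0.6·1.8 = 43.08.

43.08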